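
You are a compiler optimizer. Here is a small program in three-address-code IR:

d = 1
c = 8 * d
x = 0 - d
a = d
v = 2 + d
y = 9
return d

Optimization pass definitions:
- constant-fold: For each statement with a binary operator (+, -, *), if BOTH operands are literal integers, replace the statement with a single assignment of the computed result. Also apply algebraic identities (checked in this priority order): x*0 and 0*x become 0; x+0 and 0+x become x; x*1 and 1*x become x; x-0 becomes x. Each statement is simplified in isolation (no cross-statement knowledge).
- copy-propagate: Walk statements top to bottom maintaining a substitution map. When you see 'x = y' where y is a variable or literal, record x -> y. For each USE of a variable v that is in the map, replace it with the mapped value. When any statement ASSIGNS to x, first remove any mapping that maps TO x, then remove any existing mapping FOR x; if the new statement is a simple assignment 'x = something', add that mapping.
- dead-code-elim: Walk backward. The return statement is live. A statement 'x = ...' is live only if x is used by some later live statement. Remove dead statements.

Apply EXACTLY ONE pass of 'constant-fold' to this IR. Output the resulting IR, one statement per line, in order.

Answer: d = 1
c = 8 * d
x = 0 - d
a = d
v = 2 + d
y = 9
return d

Derivation:
Applying constant-fold statement-by-statement:
  [1] d = 1  (unchanged)
  [2] c = 8 * d  (unchanged)
  [3] x = 0 - d  (unchanged)
  [4] a = d  (unchanged)
  [5] v = 2 + d  (unchanged)
  [6] y = 9  (unchanged)
  [7] return d  (unchanged)
Result (7 stmts):
  d = 1
  c = 8 * d
  x = 0 - d
  a = d
  v = 2 + d
  y = 9
  return d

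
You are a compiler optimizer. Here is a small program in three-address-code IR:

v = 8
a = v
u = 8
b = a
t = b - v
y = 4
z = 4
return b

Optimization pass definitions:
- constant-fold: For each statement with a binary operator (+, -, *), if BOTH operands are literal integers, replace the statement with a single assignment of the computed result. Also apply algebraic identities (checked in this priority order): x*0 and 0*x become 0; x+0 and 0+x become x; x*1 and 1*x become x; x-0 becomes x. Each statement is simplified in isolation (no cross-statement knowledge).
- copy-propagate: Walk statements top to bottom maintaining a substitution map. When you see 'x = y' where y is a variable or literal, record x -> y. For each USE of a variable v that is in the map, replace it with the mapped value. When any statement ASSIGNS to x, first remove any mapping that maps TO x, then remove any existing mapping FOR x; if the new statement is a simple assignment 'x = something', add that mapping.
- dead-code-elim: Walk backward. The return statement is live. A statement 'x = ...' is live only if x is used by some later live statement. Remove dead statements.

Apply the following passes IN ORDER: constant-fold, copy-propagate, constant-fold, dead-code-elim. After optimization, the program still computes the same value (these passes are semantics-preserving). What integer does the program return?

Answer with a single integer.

Initial IR:
  v = 8
  a = v
  u = 8
  b = a
  t = b - v
  y = 4
  z = 4
  return b
After constant-fold (8 stmts):
  v = 8
  a = v
  u = 8
  b = a
  t = b - v
  y = 4
  z = 4
  return b
After copy-propagate (8 stmts):
  v = 8
  a = 8
  u = 8
  b = 8
  t = 8 - 8
  y = 4
  z = 4
  return 8
After constant-fold (8 stmts):
  v = 8
  a = 8
  u = 8
  b = 8
  t = 0
  y = 4
  z = 4
  return 8
After dead-code-elim (1 stmts):
  return 8
Evaluate:
  v = 8  =>  v = 8
  a = v  =>  a = 8
  u = 8  =>  u = 8
  b = a  =>  b = 8
  t = b - v  =>  t = 0
  y = 4  =>  y = 4
  z = 4  =>  z = 4
  return b = 8

Answer: 8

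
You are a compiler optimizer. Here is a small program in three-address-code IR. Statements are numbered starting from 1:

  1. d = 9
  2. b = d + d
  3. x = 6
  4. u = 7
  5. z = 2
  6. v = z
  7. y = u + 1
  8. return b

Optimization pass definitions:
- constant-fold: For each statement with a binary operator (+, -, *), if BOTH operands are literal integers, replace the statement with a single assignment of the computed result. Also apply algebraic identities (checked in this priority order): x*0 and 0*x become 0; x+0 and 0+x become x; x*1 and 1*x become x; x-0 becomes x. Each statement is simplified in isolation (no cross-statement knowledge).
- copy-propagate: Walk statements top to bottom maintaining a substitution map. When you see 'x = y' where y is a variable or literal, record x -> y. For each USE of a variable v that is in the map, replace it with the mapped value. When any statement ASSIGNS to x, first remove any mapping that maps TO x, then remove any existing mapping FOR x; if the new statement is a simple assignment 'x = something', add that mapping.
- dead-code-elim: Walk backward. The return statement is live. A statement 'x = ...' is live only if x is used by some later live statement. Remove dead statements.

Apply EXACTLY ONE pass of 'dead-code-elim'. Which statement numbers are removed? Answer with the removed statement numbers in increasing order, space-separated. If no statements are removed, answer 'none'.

Backward liveness scan:
Stmt 1 'd = 9': KEEP (d is live); live-in = []
Stmt 2 'b = d + d': KEEP (b is live); live-in = ['d']
Stmt 3 'x = 6': DEAD (x not in live set ['b'])
Stmt 4 'u = 7': DEAD (u not in live set ['b'])
Stmt 5 'z = 2': DEAD (z not in live set ['b'])
Stmt 6 'v = z': DEAD (v not in live set ['b'])
Stmt 7 'y = u + 1': DEAD (y not in live set ['b'])
Stmt 8 'return b': KEEP (return); live-in = ['b']
Removed statement numbers: [3, 4, 5, 6, 7]
Surviving IR:
  d = 9
  b = d + d
  return b

Answer: 3 4 5 6 7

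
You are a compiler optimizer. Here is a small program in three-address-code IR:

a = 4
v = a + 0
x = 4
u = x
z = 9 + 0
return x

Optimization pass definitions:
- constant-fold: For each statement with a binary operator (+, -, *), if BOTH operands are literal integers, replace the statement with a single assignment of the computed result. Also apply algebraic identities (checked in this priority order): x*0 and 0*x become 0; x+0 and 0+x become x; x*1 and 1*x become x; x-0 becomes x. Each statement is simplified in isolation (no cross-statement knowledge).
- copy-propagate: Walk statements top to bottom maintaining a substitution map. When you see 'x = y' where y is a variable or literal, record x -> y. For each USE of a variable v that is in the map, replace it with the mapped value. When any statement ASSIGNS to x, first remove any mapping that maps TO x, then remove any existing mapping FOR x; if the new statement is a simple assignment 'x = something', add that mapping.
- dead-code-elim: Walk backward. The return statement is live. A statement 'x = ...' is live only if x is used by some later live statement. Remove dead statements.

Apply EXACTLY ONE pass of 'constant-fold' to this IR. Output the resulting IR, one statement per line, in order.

Applying constant-fold statement-by-statement:
  [1] a = 4  (unchanged)
  [2] v = a + 0  -> v = a
  [3] x = 4  (unchanged)
  [4] u = x  (unchanged)
  [5] z = 9 + 0  -> z = 9
  [6] return x  (unchanged)
Result (6 stmts):
  a = 4
  v = a
  x = 4
  u = x
  z = 9
  return x

Answer: a = 4
v = a
x = 4
u = x
z = 9
return x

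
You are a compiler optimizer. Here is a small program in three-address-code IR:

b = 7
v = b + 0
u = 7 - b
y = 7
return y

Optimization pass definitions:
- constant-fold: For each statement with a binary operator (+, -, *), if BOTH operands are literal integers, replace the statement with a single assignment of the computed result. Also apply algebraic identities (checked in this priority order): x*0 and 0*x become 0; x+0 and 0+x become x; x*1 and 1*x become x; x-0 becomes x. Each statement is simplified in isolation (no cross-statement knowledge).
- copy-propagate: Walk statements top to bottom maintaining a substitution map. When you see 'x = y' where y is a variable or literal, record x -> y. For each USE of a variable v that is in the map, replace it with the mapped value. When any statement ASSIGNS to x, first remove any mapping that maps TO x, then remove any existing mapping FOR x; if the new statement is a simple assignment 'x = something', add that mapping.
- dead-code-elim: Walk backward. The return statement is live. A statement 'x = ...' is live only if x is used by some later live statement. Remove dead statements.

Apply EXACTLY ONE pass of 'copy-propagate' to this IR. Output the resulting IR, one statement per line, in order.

Applying copy-propagate statement-by-statement:
  [1] b = 7  (unchanged)
  [2] v = b + 0  -> v = 7 + 0
  [3] u = 7 - b  -> u = 7 - 7
  [4] y = 7  (unchanged)
  [5] return y  -> return 7
Result (5 stmts):
  b = 7
  v = 7 + 0
  u = 7 - 7
  y = 7
  return 7

Answer: b = 7
v = 7 + 0
u = 7 - 7
y = 7
return 7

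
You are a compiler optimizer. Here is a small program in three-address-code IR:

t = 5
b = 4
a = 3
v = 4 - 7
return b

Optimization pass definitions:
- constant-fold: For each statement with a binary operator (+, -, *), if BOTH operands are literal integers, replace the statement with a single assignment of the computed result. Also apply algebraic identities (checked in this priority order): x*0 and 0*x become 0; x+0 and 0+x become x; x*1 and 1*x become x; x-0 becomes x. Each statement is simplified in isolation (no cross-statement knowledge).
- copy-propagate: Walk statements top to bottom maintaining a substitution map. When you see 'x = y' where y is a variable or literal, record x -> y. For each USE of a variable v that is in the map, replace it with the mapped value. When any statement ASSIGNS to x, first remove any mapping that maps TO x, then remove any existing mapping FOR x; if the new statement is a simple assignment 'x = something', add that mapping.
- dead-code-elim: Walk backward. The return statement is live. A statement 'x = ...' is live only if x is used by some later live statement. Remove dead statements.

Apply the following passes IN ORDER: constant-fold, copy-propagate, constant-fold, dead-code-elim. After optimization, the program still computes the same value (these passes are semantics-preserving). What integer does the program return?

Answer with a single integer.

Answer: 4

Derivation:
Initial IR:
  t = 5
  b = 4
  a = 3
  v = 4 - 7
  return b
After constant-fold (5 stmts):
  t = 5
  b = 4
  a = 3
  v = -3
  return b
After copy-propagate (5 stmts):
  t = 5
  b = 4
  a = 3
  v = -3
  return 4
After constant-fold (5 stmts):
  t = 5
  b = 4
  a = 3
  v = -3
  return 4
After dead-code-elim (1 stmts):
  return 4
Evaluate:
  t = 5  =>  t = 5
  b = 4  =>  b = 4
  a = 3  =>  a = 3
  v = 4 - 7  =>  v = -3
  return b = 4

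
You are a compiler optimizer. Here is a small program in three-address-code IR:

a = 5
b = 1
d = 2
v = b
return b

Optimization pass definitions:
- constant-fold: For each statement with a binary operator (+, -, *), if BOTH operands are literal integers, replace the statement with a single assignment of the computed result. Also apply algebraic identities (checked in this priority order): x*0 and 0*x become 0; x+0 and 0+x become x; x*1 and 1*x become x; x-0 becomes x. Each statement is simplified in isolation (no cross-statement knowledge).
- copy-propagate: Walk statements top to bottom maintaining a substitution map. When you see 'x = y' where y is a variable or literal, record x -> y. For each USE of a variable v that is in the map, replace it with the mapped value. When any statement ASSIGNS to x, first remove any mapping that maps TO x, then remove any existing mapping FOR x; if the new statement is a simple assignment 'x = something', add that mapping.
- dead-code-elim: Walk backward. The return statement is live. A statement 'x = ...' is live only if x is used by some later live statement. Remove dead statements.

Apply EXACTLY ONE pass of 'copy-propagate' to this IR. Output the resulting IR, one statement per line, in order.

Applying copy-propagate statement-by-statement:
  [1] a = 5  (unchanged)
  [2] b = 1  (unchanged)
  [3] d = 2  (unchanged)
  [4] v = b  -> v = 1
  [5] return b  -> return 1
Result (5 stmts):
  a = 5
  b = 1
  d = 2
  v = 1
  return 1

Answer: a = 5
b = 1
d = 2
v = 1
return 1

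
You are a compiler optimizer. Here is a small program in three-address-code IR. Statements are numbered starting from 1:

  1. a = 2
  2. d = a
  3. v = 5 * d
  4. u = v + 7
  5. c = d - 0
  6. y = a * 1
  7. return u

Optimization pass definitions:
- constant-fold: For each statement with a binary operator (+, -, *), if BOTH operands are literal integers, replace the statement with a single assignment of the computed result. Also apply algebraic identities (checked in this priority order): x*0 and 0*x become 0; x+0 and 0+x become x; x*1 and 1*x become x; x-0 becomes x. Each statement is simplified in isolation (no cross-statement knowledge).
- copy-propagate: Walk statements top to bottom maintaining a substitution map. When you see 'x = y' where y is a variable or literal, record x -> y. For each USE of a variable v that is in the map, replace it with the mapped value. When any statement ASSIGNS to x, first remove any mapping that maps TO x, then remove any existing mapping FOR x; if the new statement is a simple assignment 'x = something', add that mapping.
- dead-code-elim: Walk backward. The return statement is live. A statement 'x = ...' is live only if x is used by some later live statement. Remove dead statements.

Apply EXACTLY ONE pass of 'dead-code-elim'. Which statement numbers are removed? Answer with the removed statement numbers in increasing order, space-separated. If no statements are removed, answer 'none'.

Answer: 5 6

Derivation:
Backward liveness scan:
Stmt 1 'a = 2': KEEP (a is live); live-in = []
Stmt 2 'd = a': KEEP (d is live); live-in = ['a']
Stmt 3 'v = 5 * d': KEEP (v is live); live-in = ['d']
Stmt 4 'u = v + 7': KEEP (u is live); live-in = ['v']
Stmt 5 'c = d - 0': DEAD (c not in live set ['u'])
Stmt 6 'y = a * 1': DEAD (y not in live set ['u'])
Stmt 7 'return u': KEEP (return); live-in = ['u']
Removed statement numbers: [5, 6]
Surviving IR:
  a = 2
  d = a
  v = 5 * d
  u = v + 7
  return u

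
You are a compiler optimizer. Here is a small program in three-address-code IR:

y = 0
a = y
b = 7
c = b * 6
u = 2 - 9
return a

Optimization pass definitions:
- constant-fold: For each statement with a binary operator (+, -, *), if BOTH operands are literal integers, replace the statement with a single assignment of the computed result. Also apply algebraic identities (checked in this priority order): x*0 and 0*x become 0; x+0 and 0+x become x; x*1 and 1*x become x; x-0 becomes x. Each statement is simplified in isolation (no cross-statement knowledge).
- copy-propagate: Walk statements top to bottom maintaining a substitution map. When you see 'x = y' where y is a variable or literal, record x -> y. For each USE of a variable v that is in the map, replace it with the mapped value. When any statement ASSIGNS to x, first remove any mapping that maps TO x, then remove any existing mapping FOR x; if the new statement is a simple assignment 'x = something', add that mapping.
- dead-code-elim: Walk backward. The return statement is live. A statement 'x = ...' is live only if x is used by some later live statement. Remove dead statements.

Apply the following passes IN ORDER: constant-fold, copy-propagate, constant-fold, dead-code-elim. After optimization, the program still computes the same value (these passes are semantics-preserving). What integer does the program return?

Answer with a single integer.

Answer: 0

Derivation:
Initial IR:
  y = 0
  a = y
  b = 7
  c = b * 6
  u = 2 - 9
  return a
After constant-fold (6 stmts):
  y = 0
  a = y
  b = 7
  c = b * 6
  u = -7
  return a
After copy-propagate (6 stmts):
  y = 0
  a = 0
  b = 7
  c = 7 * 6
  u = -7
  return 0
After constant-fold (6 stmts):
  y = 0
  a = 0
  b = 7
  c = 42
  u = -7
  return 0
After dead-code-elim (1 stmts):
  return 0
Evaluate:
  y = 0  =>  y = 0
  a = y  =>  a = 0
  b = 7  =>  b = 7
  c = b * 6  =>  c = 42
  u = 2 - 9  =>  u = -7
  return a = 0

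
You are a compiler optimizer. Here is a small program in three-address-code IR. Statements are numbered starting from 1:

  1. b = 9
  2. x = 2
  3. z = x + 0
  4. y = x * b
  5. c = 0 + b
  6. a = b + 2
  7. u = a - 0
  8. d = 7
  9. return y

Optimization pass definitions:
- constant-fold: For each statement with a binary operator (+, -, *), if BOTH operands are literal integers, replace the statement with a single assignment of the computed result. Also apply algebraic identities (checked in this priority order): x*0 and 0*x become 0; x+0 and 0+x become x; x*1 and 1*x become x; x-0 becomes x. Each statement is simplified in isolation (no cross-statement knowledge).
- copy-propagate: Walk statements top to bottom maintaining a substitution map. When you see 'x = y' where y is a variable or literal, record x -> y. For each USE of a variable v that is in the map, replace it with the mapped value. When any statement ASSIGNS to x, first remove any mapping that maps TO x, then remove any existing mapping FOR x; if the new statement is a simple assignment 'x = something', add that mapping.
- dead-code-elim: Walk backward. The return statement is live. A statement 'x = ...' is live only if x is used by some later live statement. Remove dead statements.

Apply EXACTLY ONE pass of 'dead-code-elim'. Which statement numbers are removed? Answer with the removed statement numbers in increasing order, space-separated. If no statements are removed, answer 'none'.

Answer: 3 5 6 7 8

Derivation:
Backward liveness scan:
Stmt 1 'b = 9': KEEP (b is live); live-in = []
Stmt 2 'x = 2': KEEP (x is live); live-in = ['b']
Stmt 3 'z = x + 0': DEAD (z not in live set ['b', 'x'])
Stmt 4 'y = x * b': KEEP (y is live); live-in = ['b', 'x']
Stmt 5 'c = 0 + b': DEAD (c not in live set ['y'])
Stmt 6 'a = b + 2': DEAD (a not in live set ['y'])
Stmt 7 'u = a - 0': DEAD (u not in live set ['y'])
Stmt 8 'd = 7': DEAD (d not in live set ['y'])
Stmt 9 'return y': KEEP (return); live-in = ['y']
Removed statement numbers: [3, 5, 6, 7, 8]
Surviving IR:
  b = 9
  x = 2
  y = x * b
  return y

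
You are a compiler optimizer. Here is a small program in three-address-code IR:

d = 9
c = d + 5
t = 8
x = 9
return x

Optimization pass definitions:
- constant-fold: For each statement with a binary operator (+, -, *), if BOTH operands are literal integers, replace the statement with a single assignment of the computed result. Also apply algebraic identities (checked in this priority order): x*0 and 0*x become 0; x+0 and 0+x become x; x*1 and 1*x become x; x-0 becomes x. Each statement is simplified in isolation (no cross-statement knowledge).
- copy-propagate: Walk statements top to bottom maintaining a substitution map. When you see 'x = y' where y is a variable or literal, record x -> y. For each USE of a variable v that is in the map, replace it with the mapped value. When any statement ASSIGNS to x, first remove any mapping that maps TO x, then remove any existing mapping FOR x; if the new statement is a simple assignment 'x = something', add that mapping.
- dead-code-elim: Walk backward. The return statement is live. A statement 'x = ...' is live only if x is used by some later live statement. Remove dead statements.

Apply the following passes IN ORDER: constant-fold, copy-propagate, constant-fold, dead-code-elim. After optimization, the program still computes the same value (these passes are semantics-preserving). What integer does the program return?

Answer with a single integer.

Answer: 9

Derivation:
Initial IR:
  d = 9
  c = d + 5
  t = 8
  x = 9
  return x
After constant-fold (5 stmts):
  d = 9
  c = d + 5
  t = 8
  x = 9
  return x
After copy-propagate (5 stmts):
  d = 9
  c = 9 + 5
  t = 8
  x = 9
  return 9
After constant-fold (5 stmts):
  d = 9
  c = 14
  t = 8
  x = 9
  return 9
After dead-code-elim (1 stmts):
  return 9
Evaluate:
  d = 9  =>  d = 9
  c = d + 5  =>  c = 14
  t = 8  =>  t = 8
  x = 9  =>  x = 9
  return x = 9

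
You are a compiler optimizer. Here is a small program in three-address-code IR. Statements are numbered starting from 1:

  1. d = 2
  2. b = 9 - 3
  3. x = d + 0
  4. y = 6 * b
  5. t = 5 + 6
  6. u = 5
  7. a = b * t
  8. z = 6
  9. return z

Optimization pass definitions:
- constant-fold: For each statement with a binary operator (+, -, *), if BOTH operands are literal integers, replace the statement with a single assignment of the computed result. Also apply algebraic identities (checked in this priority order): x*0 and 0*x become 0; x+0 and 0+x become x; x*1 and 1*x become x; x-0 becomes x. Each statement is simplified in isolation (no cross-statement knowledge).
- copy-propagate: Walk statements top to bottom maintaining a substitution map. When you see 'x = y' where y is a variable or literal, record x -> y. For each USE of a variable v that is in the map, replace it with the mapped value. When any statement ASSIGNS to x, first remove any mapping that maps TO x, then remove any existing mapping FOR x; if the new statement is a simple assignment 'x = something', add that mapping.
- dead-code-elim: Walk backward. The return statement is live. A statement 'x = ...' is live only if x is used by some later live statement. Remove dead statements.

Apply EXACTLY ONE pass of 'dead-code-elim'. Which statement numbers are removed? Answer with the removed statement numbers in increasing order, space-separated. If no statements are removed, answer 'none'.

Answer: 1 2 3 4 5 6 7

Derivation:
Backward liveness scan:
Stmt 1 'd = 2': DEAD (d not in live set [])
Stmt 2 'b = 9 - 3': DEAD (b not in live set [])
Stmt 3 'x = d + 0': DEAD (x not in live set [])
Stmt 4 'y = 6 * b': DEAD (y not in live set [])
Stmt 5 't = 5 + 6': DEAD (t not in live set [])
Stmt 6 'u = 5': DEAD (u not in live set [])
Stmt 7 'a = b * t': DEAD (a not in live set [])
Stmt 8 'z = 6': KEEP (z is live); live-in = []
Stmt 9 'return z': KEEP (return); live-in = ['z']
Removed statement numbers: [1, 2, 3, 4, 5, 6, 7]
Surviving IR:
  z = 6
  return z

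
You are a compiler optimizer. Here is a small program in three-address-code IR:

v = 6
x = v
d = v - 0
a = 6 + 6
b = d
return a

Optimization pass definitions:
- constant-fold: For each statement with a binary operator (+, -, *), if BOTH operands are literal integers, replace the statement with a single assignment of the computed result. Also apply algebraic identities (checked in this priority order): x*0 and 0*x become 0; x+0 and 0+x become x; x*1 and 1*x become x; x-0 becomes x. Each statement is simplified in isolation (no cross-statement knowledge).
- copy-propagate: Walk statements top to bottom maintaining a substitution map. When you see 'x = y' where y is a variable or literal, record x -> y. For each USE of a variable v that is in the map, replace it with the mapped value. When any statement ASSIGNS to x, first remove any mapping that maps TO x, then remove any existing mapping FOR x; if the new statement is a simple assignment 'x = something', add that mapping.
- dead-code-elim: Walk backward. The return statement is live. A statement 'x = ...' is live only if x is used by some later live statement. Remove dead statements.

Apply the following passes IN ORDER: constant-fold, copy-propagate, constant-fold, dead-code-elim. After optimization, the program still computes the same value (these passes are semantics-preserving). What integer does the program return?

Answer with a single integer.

Answer: 12

Derivation:
Initial IR:
  v = 6
  x = v
  d = v - 0
  a = 6 + 6
  b = d
  return a
After constant-fold (6 stmts):
  v = 6
  x = v
  d = v
  a = 12
  b = d
  return a
After copy-propagate (6 stmts):
  v = 6
  x = 6
  d = 6
  a = 12
  b = 6
  return 12
After constant-fold (6 stmts):
  v = 6
  x = 6
  d = 6
  a = 12
  b = 6
  return 12
After dead-code-elim (1 stmts):
  return 12
Evaluate:
  v = 6  =>  v = 6
  x = v  =>  x = 6
  d = v - 0  =>  d = 6
  a = 6 + 6  =>  a = 12
  b = d  =>  b = 6
  return a = 12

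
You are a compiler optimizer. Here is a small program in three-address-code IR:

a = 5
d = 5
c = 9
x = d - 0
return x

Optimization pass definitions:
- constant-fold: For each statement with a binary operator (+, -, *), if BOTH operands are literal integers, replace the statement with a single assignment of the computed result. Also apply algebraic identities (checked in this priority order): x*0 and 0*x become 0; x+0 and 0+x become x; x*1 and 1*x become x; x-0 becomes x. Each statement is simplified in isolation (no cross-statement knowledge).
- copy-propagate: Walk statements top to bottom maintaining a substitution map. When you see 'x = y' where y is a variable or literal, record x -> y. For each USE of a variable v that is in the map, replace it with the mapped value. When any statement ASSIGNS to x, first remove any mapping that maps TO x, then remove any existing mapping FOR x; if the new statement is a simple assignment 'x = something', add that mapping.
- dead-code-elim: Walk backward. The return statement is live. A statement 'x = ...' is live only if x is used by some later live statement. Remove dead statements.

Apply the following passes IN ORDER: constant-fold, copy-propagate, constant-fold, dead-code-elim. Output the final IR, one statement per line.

Initial IR:
  a = 5
  d = 5
  c = 9
  x = d - 0
  return x
After constant-fold (5 stmts):
  a = 5
  d = 5
  c = 9
  x = d
  return x
After copy-propagate (5 stmts):
  a = 5
  d = 5
  c = 9
  x = 5
  return 5
After constant-fold (5 stmts):
  a = 5
  d = 5
  c = 9
  x = 5
  return 5
After dead-code-elim (1 stmts):
  return 5

Answer: return 5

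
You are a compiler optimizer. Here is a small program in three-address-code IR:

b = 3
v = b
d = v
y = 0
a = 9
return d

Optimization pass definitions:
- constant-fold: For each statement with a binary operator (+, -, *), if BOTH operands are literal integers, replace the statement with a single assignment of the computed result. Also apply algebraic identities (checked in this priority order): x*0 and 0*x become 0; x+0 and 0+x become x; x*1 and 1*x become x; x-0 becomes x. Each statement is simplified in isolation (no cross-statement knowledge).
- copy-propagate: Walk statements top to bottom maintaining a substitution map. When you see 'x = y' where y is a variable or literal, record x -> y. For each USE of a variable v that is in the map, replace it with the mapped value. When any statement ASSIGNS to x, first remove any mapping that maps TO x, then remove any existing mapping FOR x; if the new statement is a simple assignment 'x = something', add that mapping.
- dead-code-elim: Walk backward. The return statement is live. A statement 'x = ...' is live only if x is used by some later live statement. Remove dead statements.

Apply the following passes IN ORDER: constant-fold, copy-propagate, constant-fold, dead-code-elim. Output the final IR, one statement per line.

Initial IR:
  b = 3
  v = b
  d = v
  y = 0
  a = 9
  return d
After constant-fold (6 stmts):
  b = 3
  v = b
  d = v
  y = 0
  a = 9
  return d
After copy-propagate (6 stmts):
  b = 3
  v = 3
  d = 3
  y = 0
  a = 9
  return 3
After constant-fold (6 stmts):
  b = 3
  v = 3
  d = 3
  y = 0
  a = 9
  return 3
After dead-code-elim (1 stmts):
  return 3

Answer: return 3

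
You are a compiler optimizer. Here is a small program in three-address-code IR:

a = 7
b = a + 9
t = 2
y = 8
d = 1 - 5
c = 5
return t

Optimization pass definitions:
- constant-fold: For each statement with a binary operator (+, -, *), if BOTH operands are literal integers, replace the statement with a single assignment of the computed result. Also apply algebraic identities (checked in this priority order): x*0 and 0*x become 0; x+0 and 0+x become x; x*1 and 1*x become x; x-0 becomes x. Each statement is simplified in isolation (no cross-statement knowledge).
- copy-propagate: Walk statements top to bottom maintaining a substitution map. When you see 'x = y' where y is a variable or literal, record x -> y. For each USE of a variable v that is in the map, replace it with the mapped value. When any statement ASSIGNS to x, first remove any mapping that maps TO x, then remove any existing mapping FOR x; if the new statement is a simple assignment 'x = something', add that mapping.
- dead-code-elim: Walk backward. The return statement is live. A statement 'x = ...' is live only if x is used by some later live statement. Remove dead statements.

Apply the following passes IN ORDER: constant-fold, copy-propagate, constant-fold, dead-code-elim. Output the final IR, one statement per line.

Initial IR:
  a = 7
  b = a + 9
  t = 2
  y = 8
  d = 1 - 5
  c = 5
  return t
After constant-fold (7 stmts):
  a = 7
  b = a + 9
  t = 2
  y = 8
  d = -4
  c = 5
  return t
After copy-propagate (7 stmts):
  a = 7
  b = 7 + 9
  t = 2
  y = 8
  d = -4
  c = 5
  return 2
After constant-fold (7 stmts):
  a = 7
  b = 16
  t = 2
  y = 8
  d = -4
  c = 5
  return 2
After dead-code-elim (1 stmts):
  return 2

Answer: return 2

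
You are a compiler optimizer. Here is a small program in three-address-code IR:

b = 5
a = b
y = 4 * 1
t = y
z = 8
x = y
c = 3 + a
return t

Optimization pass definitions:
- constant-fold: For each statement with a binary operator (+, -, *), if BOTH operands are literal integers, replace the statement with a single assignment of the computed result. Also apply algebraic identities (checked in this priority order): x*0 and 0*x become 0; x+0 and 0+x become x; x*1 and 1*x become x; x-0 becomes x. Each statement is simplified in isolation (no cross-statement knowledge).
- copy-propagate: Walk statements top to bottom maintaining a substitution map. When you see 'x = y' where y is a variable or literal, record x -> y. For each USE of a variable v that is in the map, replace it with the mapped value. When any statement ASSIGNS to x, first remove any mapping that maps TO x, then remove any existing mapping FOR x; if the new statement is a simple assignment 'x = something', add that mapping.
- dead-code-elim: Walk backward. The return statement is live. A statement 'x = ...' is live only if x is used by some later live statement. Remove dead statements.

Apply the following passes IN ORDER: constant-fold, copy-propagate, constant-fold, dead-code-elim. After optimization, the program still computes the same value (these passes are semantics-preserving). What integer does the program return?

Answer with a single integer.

Answer: 4

Derivation:
Initial IR:
  b = 5
  a = b
  y = 4 * 1
  t = y
  z = 8
  x = y
  c = 3 + a
  return t
After constant-fold (8 stmts):
  b = 5
  a = b
  y = 4
  t = y
  z = 8
  x = y
  c = 3 + a
  return t
After copy-propagate (8 stmts):
  b = 5
  a = 5
  y = 4
  t = 4
  z = 8
  x = 4
  c = 3 + 5
  return 4
After constant-fold (8 stmts):
  b = 5
  a = 5
  y = 4
  t = 4
  z = 8
  x = 4
  c = 8
  return 4
After dead-code-elim (1 stmts):
  return 4
Evaluate:
  b = 5  =>  b = 5
  a = b  =>  a = 5
  y = 4 * 1  =>  y = 4
  t = y  =>  t = 4
  z = 8  =>  z = 8
  x = y  =>  x = 4
  c = 3 + a  =>  c = 8
  return t = 4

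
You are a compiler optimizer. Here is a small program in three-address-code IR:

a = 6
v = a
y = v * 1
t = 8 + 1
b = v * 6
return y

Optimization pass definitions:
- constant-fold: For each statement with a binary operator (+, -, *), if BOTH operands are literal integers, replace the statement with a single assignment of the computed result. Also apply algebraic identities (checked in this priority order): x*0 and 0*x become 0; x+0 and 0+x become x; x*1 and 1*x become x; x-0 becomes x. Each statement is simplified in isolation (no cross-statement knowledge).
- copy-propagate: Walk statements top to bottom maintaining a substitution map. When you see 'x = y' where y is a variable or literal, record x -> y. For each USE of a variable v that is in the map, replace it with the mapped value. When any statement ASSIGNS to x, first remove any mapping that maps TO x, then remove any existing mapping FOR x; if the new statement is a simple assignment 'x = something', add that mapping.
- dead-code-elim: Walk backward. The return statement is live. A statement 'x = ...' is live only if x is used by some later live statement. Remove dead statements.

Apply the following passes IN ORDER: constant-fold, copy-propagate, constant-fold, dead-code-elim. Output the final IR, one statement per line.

Initial IR:
  a = 6
  v = a
  y = v * 1
  t = 8 + 1
  b = v * 6
  return y
After constant-fold (6 stmts):
  a = 6
  v = a
  y = v
  t = 9
  b = v * 6
  return y
After copy-propagate (6 stmts):
  a = 6
  v = 6
  y = 6
  t = 9
  b = 6 * 6
  return 6
After constant-fold (6 stmts):
  a = 6
  v = 6
  y = 6
  t = 9
  b = 36
  return 6
After dead-code-elim (1 stmts):
  return 6

Answer: return 6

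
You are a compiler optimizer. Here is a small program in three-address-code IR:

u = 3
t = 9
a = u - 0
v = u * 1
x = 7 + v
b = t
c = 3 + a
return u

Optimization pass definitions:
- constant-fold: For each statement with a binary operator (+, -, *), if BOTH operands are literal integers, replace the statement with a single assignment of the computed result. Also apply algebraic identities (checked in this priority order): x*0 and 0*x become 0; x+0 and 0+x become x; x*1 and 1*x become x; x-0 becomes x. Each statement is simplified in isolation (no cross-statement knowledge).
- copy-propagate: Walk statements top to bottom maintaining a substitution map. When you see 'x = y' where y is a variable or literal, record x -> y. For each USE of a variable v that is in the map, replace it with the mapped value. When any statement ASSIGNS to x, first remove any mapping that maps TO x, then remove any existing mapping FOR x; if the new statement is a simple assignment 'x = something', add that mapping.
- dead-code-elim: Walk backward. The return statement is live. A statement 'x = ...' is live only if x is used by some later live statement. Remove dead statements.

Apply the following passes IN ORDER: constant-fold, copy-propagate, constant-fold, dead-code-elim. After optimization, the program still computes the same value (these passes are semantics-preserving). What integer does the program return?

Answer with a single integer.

Answer: 3

Derivation:
Initial IR:
  u = 3
  t = 9
  a = u - 0
  v = u * 1
  x = 7 + v
  b = t
  c = 3 + a
  return u
After constant-fold (8 stmts):
  u = 3
  t = 9
  a = u
  v = u
  x = 7 + v
  b = t
  c = 3 + a
  return u
After copy-propagate (8 stmts):
  u = 3
  t = 9
  a = 3
  v = 3
  x = 7 + 3
  b = 9
  c = 3 + 3
  return 3
After constant-fold (8 stmts):
  u = 3
  t = 9
  a = 3
  v = 3
  x = 10
  b = 9
  c = 6
  return 3
After dead-code-elim (1 stmts):
  return 3
Evaluate:
  u = 3  =>  u = 3
  t = 9  =>  t = 9
  a = u - 0  =>  a = 3
  v = u * 1  =>  v = 3
  x = 7 + v  =>  x = 10
  b = t  =>  b = 9
  c = 3 + a  =>  c = 6
  return u = 3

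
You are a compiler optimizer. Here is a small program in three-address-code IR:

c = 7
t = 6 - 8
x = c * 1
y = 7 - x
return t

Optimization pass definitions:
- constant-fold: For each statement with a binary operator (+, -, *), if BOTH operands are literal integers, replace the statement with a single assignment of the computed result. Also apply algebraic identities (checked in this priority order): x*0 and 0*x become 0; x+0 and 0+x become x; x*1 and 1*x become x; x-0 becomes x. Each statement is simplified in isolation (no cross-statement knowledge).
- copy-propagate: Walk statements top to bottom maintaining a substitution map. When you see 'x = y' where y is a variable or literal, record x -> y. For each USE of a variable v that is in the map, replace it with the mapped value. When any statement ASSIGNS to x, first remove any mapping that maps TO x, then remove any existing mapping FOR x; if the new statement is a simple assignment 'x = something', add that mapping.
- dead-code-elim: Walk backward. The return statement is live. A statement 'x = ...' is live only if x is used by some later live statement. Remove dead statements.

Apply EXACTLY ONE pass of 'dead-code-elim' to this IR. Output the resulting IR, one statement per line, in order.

Answer: t = 6 - 8
return t

Derivation:
Applying dead-code-elim statement-by-statement:
  [5] return t  -> KEEP (return); live=['t']
  [4] y = 7 - x  -> DEAD (y not live)
  [3] x = c * 1  -> DEAD (x not live)
  [2] t = 6 - 8  -> KEEP; live=[]
  [1] c = 7  -> DEAD (c not live)
Result (2 stmts):
  t = 6 - 8
  return t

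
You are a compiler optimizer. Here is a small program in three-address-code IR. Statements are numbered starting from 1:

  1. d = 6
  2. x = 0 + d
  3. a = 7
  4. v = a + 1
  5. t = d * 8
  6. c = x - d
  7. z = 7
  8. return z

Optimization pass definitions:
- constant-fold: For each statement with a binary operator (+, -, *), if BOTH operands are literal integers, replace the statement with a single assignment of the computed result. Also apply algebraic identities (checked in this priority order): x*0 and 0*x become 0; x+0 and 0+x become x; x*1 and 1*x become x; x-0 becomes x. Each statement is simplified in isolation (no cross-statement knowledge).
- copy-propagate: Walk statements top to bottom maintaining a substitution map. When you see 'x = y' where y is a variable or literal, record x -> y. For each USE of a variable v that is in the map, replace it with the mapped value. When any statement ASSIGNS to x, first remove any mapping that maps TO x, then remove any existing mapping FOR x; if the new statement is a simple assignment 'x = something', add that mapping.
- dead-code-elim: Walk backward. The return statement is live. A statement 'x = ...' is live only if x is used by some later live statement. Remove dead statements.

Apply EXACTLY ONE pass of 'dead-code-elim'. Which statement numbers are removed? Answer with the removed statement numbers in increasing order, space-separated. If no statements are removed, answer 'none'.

Answer: 1 2 3 4 5 6

Derivation:
Backward liveness scan:
Stmt 1 'd = 6': DEAD (d not in live set [])
Stmt 2 'x = 0 + d': DEAD (x not in live set [])
Stmt 3 'a = 7': DEAD (a not in live set [])
Stmt 4 'v = a + 1': DEAD (v not in live set [])
Stmt 5 't = d * 8': DEAD (t not in live set [])
Stmt 6 'c = x - d': DEAD (c not in live set [])
Stmt 7 'z = 7': KEEP (z is live); live-in = []
Stmt 8 'return z': KEEP (return); live-in = ['z']
Removed statement numbers: [1, 2, 3, 4, 5, 6]
Surviving IR:
  z = 7
  return z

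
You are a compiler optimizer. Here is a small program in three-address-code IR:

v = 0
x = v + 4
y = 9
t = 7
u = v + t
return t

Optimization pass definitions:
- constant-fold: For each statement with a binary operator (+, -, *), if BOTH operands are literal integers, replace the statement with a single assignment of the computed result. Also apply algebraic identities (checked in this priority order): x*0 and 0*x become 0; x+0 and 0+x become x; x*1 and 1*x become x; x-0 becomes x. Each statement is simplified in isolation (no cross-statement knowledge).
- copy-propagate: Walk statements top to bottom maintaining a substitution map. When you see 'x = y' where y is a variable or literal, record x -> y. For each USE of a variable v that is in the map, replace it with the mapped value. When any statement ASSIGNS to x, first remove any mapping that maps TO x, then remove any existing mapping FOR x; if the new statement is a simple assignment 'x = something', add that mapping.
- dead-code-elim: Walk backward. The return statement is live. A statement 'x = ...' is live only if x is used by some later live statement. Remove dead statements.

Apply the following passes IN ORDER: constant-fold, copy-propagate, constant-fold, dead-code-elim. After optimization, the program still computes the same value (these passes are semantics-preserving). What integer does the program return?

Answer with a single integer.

Answer: 7

Derivation:
Initial IR:
  v = 0
  x = v + 4
  y = 9
  t = 7
  u = v + t
  return t
After constant-fold (6 stmts):
  v = 0
  x = v + 4
  y = 9
  t = 7
  u = v + t
  return t
After copy-propagate (6 stmts):
  v = 0
  x = 0 + 4
  y = 9
  t = 7
  u = 0 + 7
  return 7
After constant-fold (6 stmts):
  v = 0
  x = 4
  y = 9
  t = 7
  u = 7
  return 7
After dead-code-elim (1 stmts):
  return 7
Evaluate:
  v = 0  =>  v = 0
  x = v + 4  =>  x = 4
  y = 9  =>  y = 9
  t = 7  =>  t = 7
  u = v + t  =>  u = 7
  return t = 7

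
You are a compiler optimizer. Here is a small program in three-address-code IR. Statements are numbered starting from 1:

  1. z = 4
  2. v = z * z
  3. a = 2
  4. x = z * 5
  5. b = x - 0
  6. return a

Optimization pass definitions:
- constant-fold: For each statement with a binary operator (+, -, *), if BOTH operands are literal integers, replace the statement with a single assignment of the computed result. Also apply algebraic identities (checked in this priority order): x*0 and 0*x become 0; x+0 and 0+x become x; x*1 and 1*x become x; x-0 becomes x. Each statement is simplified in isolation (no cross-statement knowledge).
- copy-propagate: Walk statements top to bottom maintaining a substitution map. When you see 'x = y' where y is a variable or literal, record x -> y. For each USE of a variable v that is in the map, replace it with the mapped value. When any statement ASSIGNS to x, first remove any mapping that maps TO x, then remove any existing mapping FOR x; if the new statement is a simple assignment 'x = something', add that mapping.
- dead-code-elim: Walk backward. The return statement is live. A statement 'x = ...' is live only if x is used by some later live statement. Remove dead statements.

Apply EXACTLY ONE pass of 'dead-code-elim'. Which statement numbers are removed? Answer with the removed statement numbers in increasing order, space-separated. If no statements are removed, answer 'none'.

Answer: 1 2 4 5

Derivation:
Backward liveness scan:
Stmt 1 'z = 4': DEAD (z not in live set [])
Stmt 2 'v = z * z': DEAD (v not in live set [])
Stmt 3 'a = 2': KEEP (a is live); live-in = []
Stmt 4 'x = z * 5': DEAD (x not in live set ['a'])
Stmt 5 'b = x - 0': DEAD (b not in live set ['a'])
Stmt 6 'return a': KEEP (return); live-in = ['a']
Removed statement numbers: [1, 2, 4, 5]
Surviving IR:
  a = 2
  return a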